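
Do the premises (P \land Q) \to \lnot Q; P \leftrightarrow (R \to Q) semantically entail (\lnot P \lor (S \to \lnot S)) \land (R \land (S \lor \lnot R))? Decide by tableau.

Initial set: {((P \land Q) \to \lnot Q); (P \leftrightarrow (R \to Q)); \lnot ((\lnot P \lor (S \to \lnot S)) \land (R \land (S \lor \lnot R)))}.
((P \land Q) \to \lnot Q): β-rule — branch into \lnot (P \land Q)  //  \lnot Q.
  branch 1 (add \lnot (P \land Q)):
    (P \leftrightarrow (R \to Q)): β-rule — branch into P, (R \to Q)  //  \lnot P, \lnot (R \to Q).
      branch 1.1 (add P, (R \to Q)):
        \lnot ((\lnot P \lor (S \to \lnot S)) \land (R \land (S \lor \lnot R))): β-rule — branch into \lnot (\lnot P \lor (S \to \lnot S))  //  \lnot (R \land (S \lor \lnot R)).
          branch 1.1.1 (add \lnot (\lnot P \lor (S \to \lnot S))):
            \lnot (\lnot P \lor (S \to \lnot S)): α-rule — add \lnot \lnot P, \lnot (S \to \lnot S).
            \lnot (S \to \lnot S): α-rule — add S, \lnot \lnot S.
            \lnot (P \land Q): β-rule — branch into \lnot P  //  \lnot Q.
              branch 1.1.1.1 (add \lnot P):
                × closes — contains both P and \lnot P.
              branch 1.1.1.2 (add \lnot Q):
                (R \to Q): β-rule — branch into \lnot R  //  Q.
                  branch 1.1.1.2.1 (add \lnot R):
                    ○ open, literals {P=T, Q=F, R=F, S=T}.
                  branch 1.1.1.2.2 (add Q):
                    × closes — contains both Q and \lnot Q.
          branch 1.1.2 (add \lnot (R \land (S \lor \lnot R))):
            \lnot (P \land Q): β-rule — branch into \lnot P  //  \lnot Q.
              branch 1.1.2.1 (add \lnot P):
                × closes — contains both P and \lnot P.
              branch 1.1.2.2 (add \lnot Q):
                (R \to Q): β-rule — branch into \lnot R  //  Q.
                  branch 1.1.2.2.1 (add \lnot R):
                    \lnot (R \land (S \lor \lnot R)): β-rule — branch into \lnot R  //  \lnot (S \lor \lnot R).
                      branch 1.1.2.2.1.1 (add \lnot R):
                        ○ open, literals {P=T, Q=F, R=F}.
                      branch 1.1.2.2.1.2 (add \lnot (S \lor \lnot R)):
                        \lnot (S \lor \lnot R): α-rule — add \lnot S, \lnot \lnot R.
                        × closes — contains both R and \lnot R.
                  branch 1.1.2.2.2 (add Q):
                    × closes — contains both Q and \lnot Q.
      branch 1.2 (add \lnot P, \lnot (R \to Q)):
        \lnot (R \to Q): α-rule — add R, \lnot Q.
        \lnot ((\lnot P \lor (S \to \lnot S)) \land (R \land (S \lor \lnot R))): β-rule — branch into \lnot (\lnot P \lor (S \to \lnot S))  //  \lnot (R \land (S \lor \lnot R)).
          branch 1.2.1 (add \lnot (\lnot P \lor (S \to \lnot S))):
            \lnot (\lnot P \lor (S \to \lnot S)): α-rule — add \lnot \lnot P, \lnot (S \to \lnot S).
            × closes — contains both P and \lnot P.
          branch 1.2.2 (add \lnot (R \land (S \lor \lnot R))):
            \lnot (P \land Q): β-rule — branch into \lnot P  //  \lnot Q.
              branch 1.2.2.1 (add \lnot P):
                \lnot (R \land (S \lor \lnot R)): β-rule — branch into \lnot R  //  \lnot (S \lor \lnot R).
                  branch 1.2.2.1.1 (add \lnot R):
                    × closes — contains both R and \lnot R.
                  branch 1.2.2.1.2 (add \lnot (S \lor \lnot R)):
                    \lnot (S \lor \lnot R): α-rule — add \lnot S, \lnot \lnot R.
                    ○ open, literals {P=F, Q=F, R=T, S=F}.
              branch 1.2.2.2 (add \lnot Q):
                \lnot (R \land (S \lor \lnot R)): β-rule — branch into \lnot R  //  \lnot (S \lor \lnot R).
                  branch 1.2.2.2.1 (add \lnot R):
                    × closes — contains both R and \lnot R.
                  branch 1.2.2.2.2 (add \lnot (S \lor \lnot R)):
                    \lnot (S \lor \lnot R): α-rule — add \lnot S, \lnot \lnot R.
                    ○ open, literals {P=F, Q=F, R=T, S=F}.
  branch 2 (add \lnot Q):
    (P \leftrightarrow (R \to Q)): β-rule — branch into P, (R \to Q)  //  \lnot P, \lnot (R \to Q).
      branch 2.1 (add P, (R \to Q)):
        \lnot ((\lnot P \lor (S \to \lnot S)) \land (R \land (S \lor \lnot R))): β-rule — branch into \lnot (\lnot P \lor (S \to \lnot S))  //  \lnot (R \land (S \lor \lnot R)).
          branch 2.1.1 (add \lnot (\lnot P \lor (S \to \lnot S))):
            \lnot (\lnot P \lor (S \to \lnot S)): α-rule — add \lnot \lnot P, \lnot (S \to \lnot S).
            \lnot (S \to \lnot S): α-rule — add S, \lnot \lnot S.
            (R \to Q): β-rule — branch into \lnot R  //  Q.
              branch 2.1.1.1 (add \lnot R):
                ○ open, literals {P=T, Q=F, R=F, S=T}.
              branch 2.1.1.2 (add Q):
                × closes — contains both Q and \lnot Q.
          branch 2.1.2 (add \lnot (R \land (S \lor \lnot R))):
            (R \to Q): β-rule — branch into \lnot R  //  Q.
              branch 2.1.2.1 (add \lnot R):
                \lnot (R \land (S \lor \lnot R)): β-rule — branch into \lnot R  //  \lnot (S \lor \lnot R).
                  branch 2.1.2.1.1 (add \lnot R):
                    ○ open, literals {P=T, Q=F, R=F}.
                  branch 2.1.2.1.2 (add \lnot (S \lor \lnot R)):
                    \lnot (S \lor \lnot R): α-rule — add \lnot S, \lnot \lnot R.
                    × closes — contains both R and \lnot R.
              branch 2.1.2.2 (add Q):
                × closes — contains both Q and \lnot Q.
      branch 2.2 (add \lnot P, \lnot (R \to Q)):
        \lnot (R \to Q): α-rule — add R, \lnot Q.
        \lnot ((\lnot P \lor (S \to \lnot S)) \land (R \land (S \lor \lnot R))): β-rule — branch into \lnot (\lnot P \lor (S \to \lnot S))  //  \lnot (R \land (S \lor \lnot R)).
          branch 2.2.1 (add \lnot (\lnot P \lor (S \to \lnot S))):
            \lnot (\lnot P \lor (S \to \lnot S)): α-rule — add \lnot \lnot P, \lnot (S \to \lnot S).
            × closes — contains both P and \lnot P.
          branch 2.2.2 (add \lnot (R \land (S \lor \lnot R))):
            \lnot (R \land (S \lor \lnot R)): β-rule — branch into \lnot R  //  \lnot (S \lor \lnot R).
              branch 2.2.2.1 (add \lnot R):
                × closes — contains both R and \lnot R.
              branch 2.2.2.2 (add \lnot (S \lor \lnot R)):
                \lnot (S \lor \lnot R): α-rule — add \lnot S, \lnot \lnot R.
                ○ open, literals {P=F, Q=F, R=T, S=F}.
13 branches closed, 7 open.
An open branch gives a countermodel: P=T, Q=F, R=F, S=T (unmentioned atoms arbitrary); the premises hold there but the conclusion fails.

No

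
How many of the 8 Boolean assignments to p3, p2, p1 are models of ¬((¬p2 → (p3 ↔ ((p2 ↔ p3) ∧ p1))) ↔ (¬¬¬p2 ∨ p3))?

5

Initial set: {¬((¬p2 → (p3 ↔ ((p2 ↔ p3) ∧ p1))) ↔ (¬¬¬p2 ∨ p3))}.
¬((¬p2 → (p3 ↔ ((p2 ↔ p3) ∧ p1))) ↔ (¬¬¬p2 ∨ p3)): β-rule — branch into (¬p2 → (p3 ↔ ((p2 ↔ p3) ∧ p1))), ¬(¬¬¬p2 ∨ p3)  //  ¬(¬p2 → (p3 ↔ ((p2 ↔ p3) ∧ p1))), (¬¬¬p2 ∨ p3).
  branch 1 (add (¬p2 → (p3 ↔ ((p2 ↔ p3) ∧ p1))), ¬(¬¬¬p2 ∨ p3)):
    ¬(¬¬¬p2 ∨ p3): α-rule — add ¬¬¬¬p2, ¬p3.
    ¬¬¬¬p2: drop double negation, giving ¬¬p2.
    (¬p2 → (p3 ↔ ((p2 ↔ p3) ∧ p1))): β-rule — branch into ¬¬p2  //  (p3 ↔ ((p2 ↔ p3) ∧ p1)).
      branch 1.1 (add ¬¬p2):
        ○ open, literals {p2=T, p3=F}.
      branch 1.2 (add (p3 ↔ ((p2 ↔ p3) ∧ p1))):
        (p3 ↔ ((p2 ↔ p3) ∧ p1)): β-rule — branch into p3, ((p2 ↔ p3) ∧ p1)  //  ¬p3, ¬((p2 ↔ p3) ∧ p1).
          branch 1.2.1 (add p3, ((p2 ↔ p3) ∧ p1)):
            × closes — contains both p3 and ¬p3.
          branch 1.2.2 (add ¬p3, ¬((p2 ↔ p3) ∧ p1)):
            ¬((p2 ↔ p3) ∧ p1): β-rule — branch into ¬(p2 ↔ p3)  //  ¬p1.
              branch 1.2.2.1 (add ¬(p2 ↔ p3)):
                ¬(p2 ↔ p3): β-rule — branch into p2, ¬p3  //  ¬p2, p3.
                  branch 1.2.2.1.1 (add p2, ¬p3):
                    ○ open, literals {p2=T, p3=F}.
                  branch 1.2.2.1.2 (add ¬p2, p3):
                    × closes — contains both p2 and ¬p2.
              branch 1.2.2.2 (add ¬p1):
                ○ open, literals {p1=F, p2=T, p3=F}.
  branch 2 (add ¬(¬p2 → (p3 ↔ ((p2 ↔ p3) ∧ p1))), (¬¬¬p2 ∨ p3)):
    ¬(¬p2 → (p3 ↔ ((p2 ↔ p3) ∧ p1))): α-rule — add ¬p2, ¬(p3 ↔ ((p2 ↔ p3) ∧ p1)).
    (¬¬¬p2 ∨ p3): β-rule — branch into ¬¬¬p2  //  p3.
      branch 2.1 (add ¬¬¬p2):
        ¬¬¬p2: drop double negation, giving ¬p2.
        ¬(p3 ↔ ((p2 ↔ p3) ∧ p1)): β-rule — branch into p3, ¬((p2 ↔ p3) ∧ p1)  //  ¬p3, ((p2 ↔ p3) ∧ p1).
          branch 2.1.1 (add p3, ¬((p2 ↔ p3) ∧ p1)):
            ¬((p2 ↔ p3) ∧ p1): β-rule — branch into ¬(p2 ↔ p3)  //  ¬p1.
              branch 2.1.1.1 (add ¬(p2 ↔ p3)):
                ¬(p2 ↔ p3): β-rule — branch into p2, ¬p3  //  ¬p2, p3.
                  branch 2.1.1.1.1 (add p2, ¬p3):
                    × closes — contains both p2 and ¬p2.
                  branch 2.1.1.1.2 (add ¬p2, p3):
                    ○ open, literals {p2=F, p3=T}.
              branch 2.1.1.2 (add ¬p1):
                ○ open, literals {p1=F, p2=F, p3=T}.
          branch 2.1.2 (add ¬p3, ((p2 ↔ p3) ∧ p1)):
            ((p2 ↔ p3) ∧ p1): α-rule — add (p2 ↔ p3), p1.
            (p2 ↔ p3): β-rule — branch into p2, p3  //  ¬p2, ¬p3.
              branch 2.1.2.1 (add p2, p3):
                × closes — contains both p2 and ¬p2.
              branch 2.1.2.2 (add ¬p2, ¬p3):
                ○ open, literals {p1=T, p2=F, p3=F}.
      branch 2.2 (add p3):
        ¬(p3 ↔ ((p2 ↔ p3) ∧ p1)): β-rule — branch into p3, ¬((p2 ↔ p3) ∧ p1)  //  ¬p3, ((p2 ↔ p3) ∧ p1).
          branch 2.2.1 (add p3, ¬((p2 ↔ p3) ∧ p1)):
            ¬((p2 ↔ p3) ∧ p1): β-rule — branch into ¬(p2 ↔ p3)  //  ¬p1.
              branch 2.2.1.1 (add ¬(p2 ↔ p3)):
                ¬(p2 ↔ p3): β-rule — branch into p2, ¬p3  //  ¬p2, p3.
                  branch 2.2.1.1.1 (add p2, ¬p3):
                    × closes — contains both p2 and ¬p2.
                  branch 2.2.1.1.2 (add ¬p2, p3):
                    ○ open, literals {p2=F, p3=T}.
              branch 2.2.1.2 (add ¬p1):
                ○ open, literals {p1=F, p2=F, p3=T}.
          branch 2.2.2 (add ¬p3, ((p2 ↔ p3) ∧ p1)):
            × closes — contains both p3 and ¬p3.
6 branches closed, 8 open.
Each open branch fixes some atoms; the unmentioned ones are free. Counting distinct full assignments: branch {p2=T, p3=F} (p1) contributes 2 new; branch {p2=T, p3=F} (p1) contributes 0 new; branch {p1=F, p2=T, p3=F} (none free) contributes 0 new; branch {p2=F, p3=T} (p1) contributes 2 new; branch {p1=F, p2=F, p3=T} (none free) contributes 0 new; branch {p1=T, p2=F, p3=F} (none free) contributes 1 new; branch {p2=F, p3=T} (p1) contributes 0 new; branch {p1=F, p2=F, p3=T} (none free) contributes 0 new. Total: 5.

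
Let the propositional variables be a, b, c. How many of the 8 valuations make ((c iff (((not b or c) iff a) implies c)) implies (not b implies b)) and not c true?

3

Initial set: {(((c iff (((not b or c) iff a) implies c)) implies (not b implies b)) and not c)}.
(((c iff (((not b or c) iff a) implies c)) implies (not b implies b)) and not c): α-rule — add ((c iff (((not b or c) iff a) implies c)) implies (not b implies b)), not c.
((c iff (((not b or c) iff a) implies c)) implies (not b implies b)): β-rule — branch into not (c iff (((not b or c) iff a) implies c))  //  (not b implies b).
  branch 1 (add not (c iff (((not b or c) iff a) implies c))):
    not (c iff (((not b or c) iff a) implies c)): β-rule — branch into c, not (((not b or c) iff a) implies c)  //  not c, (((not b or c) iff a) implies c).
      branch 1.1 (add c, not (((not b or c) iff a) implies c)):
        × closes — contains both c and not c.
      branch 1.2 (add not c, (((not b or c) iff a) implies c)):
        (((not b or c) iff a) implies c): β-rule — branch into not ((not b or c) iff a)  //  c.
          branch 1.2.1 (add not ((not b or c) iff a)):
            not ((not b or c) iff a): β-rule — branch into (not b or c), not a  //  not (not b or c), a.
              branch 1.2.1.1 (add (not b or c), not a):
                (not b or c): β-rule — branch into not b  //  c.
                  branch 1.2.1.1.1 (add not b):
                    ○ open, literals {a=false, b=false, c=false}.
                  branch 1.2.1.1.2 (add c):
                    × closes — contains both c and not c.
              branch 1.2.1.2 (add not (not b or c), a):
                not (not b or c): α-rule — add not not b, not c.
                ○ open, literals {a=true, b=true, c=false}.
          branch 1.2.2 (add c):
            × closes — contains both c and not c.
  branch 2 (add (not b implies b)):
    (not b implies b): β-rule — branch into not not b  //  b.
      branch 2.1 (add not not b):
        ○ open, literals {b=true, c=false}.
      branch 2.2 (add b):
        ○ open, literals {b=true, c=false}.
3 branches closed, 4 open.
Each open branch fixes some atoms; the unmentioned ones are free. Counting distinct full assignments: branch {a=false, b=false, c=false} (none free) contributes 1 new; branch {a=true, b=true, c=false} (none free) contributes 1 new; branch {b=true, c=false} (a) contributes 1 new; branch {b=true, c=false} (a) contributes 0 new. Total: 3.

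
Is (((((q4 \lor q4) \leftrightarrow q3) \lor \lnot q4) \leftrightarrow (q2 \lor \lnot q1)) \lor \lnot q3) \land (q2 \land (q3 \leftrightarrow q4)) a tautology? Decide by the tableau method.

Assume the negation and expand:
Initial set: {\lnot ((((((q4 \lor q4) \leftrightarrow q3) \lor \lnot q4) \leftrightarrow (q2 \lor \lnot q1)) \lor \lnot q3) \land (q2 \land (q3 \leftrightarrow q4)))}.
\lnot ((((((q4 \lor q4) \leftrightarrow q3) \lor \lnot q4) \leftrightarrow (q2 \lor \lnot q1)) \lor \lnot q3) \land (q2 \land (q3 \leftrightarrow q4))): β-rule — branch into \lnot (((((q4 \lor q4) \leftrightarrow q3) \lor \lnot q4) \leftrightarrow (q2 \lor \lnot q1)) \lor \lnot q3)  //  \lnot (q2 \land (q3 \leftrightarrow q4)).
  branch 1 (add \lnot (((((q4 \lor q4) \leftrightarrow q3) \lor \lnot q4) \leftrightarrow (q2 \lor \lnot q1)) \lor \lnot q3)):
    \lnot (((((q4 \lor q4) \leftrightarrow q3) \lor \lnot q4) \leftrightarrow (q2 \lor \lnot q1)) \lor \lnot q3): α-rule — add \lnot ((((q4 \lor q4) \leftrightarrow q3) \lor \lnot q4) \leftrightarrow (q2 \lor \lnot q1)), \lnot \lnot q3.
    \lnot ((((q4 \lor q4) \leftrightarrow q3) \lor \lnot q4) \leftrightarrow (q2 \lor \lnot q1)): β-rule — branch into (((q4 \lor q4) \leftrightarrow q3) \lor \lnot q4), \lnot (q2 \lor \lnot q1)  //  \lnot (((q4 \lor q4) \leftrightarrow q3) \lor \lnot q4), (q2 \lor \lnot q1).
      branch 1.1 (add (((q4 \lor q4) \leftrightarrow q3) \lor \lnot q4), \lnot (q2 \lor \lnot q1)):
        \lnot (q2 \lor \lnot q1): α-rule — add \lnot q2, \lnot \lnot q1.
        (((q4 \lor q4) \leftrightarrow q3) \lor \lnot q4): β-rule — branch into ((q4 \lor q4) \leftrightarrow q3)  //  \lnot q4.
          branch 1.1.1 (add ((q4 \lor q4) \leftrightarrow q3)):
            ((q4 \lor q4) \leftrightarrow q3): β-rule — branch into (q4 \lor q4), q3  //  \lnot (q4 \lor q4), \lnot q3.
              branch 1.1.1.1 (add (q4 \lor q4), q3):
                (q4 \lor q4): β-rule — branch into q4  //  q4.
                  branch 1.1.1.1.1 (add q4):
                    ○ open, literals {q1=true, q2=false, q3=true, q4=true}.
                  branch 1.1.1.1.2 (add q4):
                    ○ open, literals {q1=true, q2=false, q3=true, q4=true}.
              branch 1.1.1.2 (add \lnot (q4 \lor q4), \lnot q3):
                × closes — contains both q3 and \lnot q3.
          branch 1.1.2 (add \lnot q4):
            ○ open, literals {q1=true, q2=false, q3=true, q4=false}.
      branch 1.2 (add \lnot (((q4 \lor q4) \leftrightarrow q3) \lor \lnot q4), (q2 \lor \lnot q1)):
        \lnot (((q4 \lor q4) \leftrightarrow q3) \lor \lnot q4): α-rule — add \lnot ((q4 \lor q4) \leftrightarrow q3), \lnot \lnot q4.
        (q2 \lor \lnot q1): β-rule — branch into q2  //  \lnot q1.
          branch 1.2.1 (add q2):
            \lnot ((q4 \lor q4) \leftrightarrow q3): β-rule — branch into (q4 \lor q4), \lnot q3  //  \lnot (q4 \lor q4), q3.
              branch 1.2.1.1 (add (q4 \lor q4), \lnot q3):
                × closes — contains both q3 and \lnot q3.
              branch 1.2.1.2 (add \lnot (q4 \lor q4), q3):
                \lnot (q4 \lor q4): α-rule — add \lnot q4, \lnot q4.
                × closes — contains both q4 and \lnot q4.
          branch 1.2.2 (add \lnot q1):
            \lnot ((q4 \lor q4) \leftrightarrow q3): β-rule — branch into (q4 \lor q4), \lnot q3  //  \lnot (q4 \lor q4), q3.
              branch 1.2.2.1 (add (q4 \lor q4), \lnot q3):
                × closes — contains both q3 and \lnot q3.
              branch 1.2.2.2 (add \lnot (q4 \lor q4), q3):
                \lnot (q4 \lor q4): α-rule — add \lnot q4, \lnot q4.
                × closes — contains both q4 and \lnot q4.
  branch 2 (add \lnot (q2 \land (q3 \leftrightarrow q4))):
    \lnot (q2 \land (q3 \leftrightarrow q4)): β-rule — branch into \lnot q2  //  \lnot (q3 \leftrightarrow q4).
      branch 2.1 (add \lnot q2):
        ○ open, literals {q2=false}.
      branch 2.2 (add \lnot (q3 \leftrightarrow q4)):
        \lnot (q3 \leftrightarrow q4): β-rule — branch into q3, \lnot q4  //  \lnot q3, q4.
          branch 2.2.1 (add q3, \lnot q4):
            ○ open, literals {q3=true, q4=false}.
          branch 2.2.2 (add \lnot q3, q4):
            ○ open, literals {q3=false, q4=true}.
5 branches closed, 6 open.
An open branch gives a countermodel: q1=true, q2=false, q3=true, q4=true (unmentioned atoms arbitrary); under it the original formula is false.

Not valid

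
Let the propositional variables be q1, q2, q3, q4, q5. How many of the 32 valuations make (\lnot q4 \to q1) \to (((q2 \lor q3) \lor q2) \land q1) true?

Initial set: {((\lnot q4 \to q1) \to (((q2 \lor q3) \lor q2) \land q1))}.
((\lnot q4 \to q1) \to (((q2 \lor q3) \lor q2) \land q1)): β-rule — branch into \lnot (\lnot q4 \to q1)  //  (((q2 \lor q3) \lor q2) \land q1).
  branch 1 (add \lnot (\lnot q4 \to q1)):
    \lnot (\lnot q4 \to q1): α-rule — add \lnot q4, \lnot q1.
    ○ open, literals {q1=F, q4=F}.
  branch 2 (add (((q2 \lor q3) \lor q2) \land q1)):
    (((q2 \lor q3) \lor q2) \land q1): α-rule — add ((q2 \lor q3) \lor q2), q1.
    ((q2 \lor q3) \lor q2): β-rule — branch into (q2 \lor q3)  //  q2.
      branch 2.1 (add (q2 \lor q3)):
        (q2 \lor q3): β-rule — branch into q2  //  q3.
          branch 2.1.1 (add q2):
            ○ open, literals {q1=T, q2=T}.
          branch 2.1.2 (add q3):
            ○ open, literals {q1=T, q3=T}.
      branch 2.2 (add q2):
        ○ open, literals {q1=T, q2=T}.
0 branches closed, 4 open.
Each open branch fixes some atoms; the unmentioned ones are free. Counting distinct full assignments: branch {q1=F, q4=F} (q2, q3, q5) contributes 8 new; branch {q1=T, q2=T} (q3, q4, q5) contributes 8 new; branch {q1=T, q3=T} (q2, q4, q5) contributes 4 new; branch {q1=T, q2=T} (q3, q4, q5) contributes 0 new. Total: 20.

20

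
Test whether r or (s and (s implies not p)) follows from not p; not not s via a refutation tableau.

Initial set: {not p; not not s; not (r or (s and (s implies not p)))}.
not not s: drop double negation, giving s.
not (r or (s and (s implies not p))): α-rule — add not r, not (s and (s implies not p)).
not (s and (s implies not p)): β-rule — branch into not s  //  not (s implies not p).
  branch 1 (add not s):
    × closes — contains both s and not s.
  branch 2 (add not (s implies not p)):
    not (s implies not p): α-rule — add s, not not p.
    × closes — contains both p and not p.
All 2 branches close.
Every branch closed, so the premises entail the conclusion.

Yes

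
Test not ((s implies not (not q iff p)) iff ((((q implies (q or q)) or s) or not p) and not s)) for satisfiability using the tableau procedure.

Initial set: {not ((s implies not (not q iff p)) iff ((((q implies (q or q)) or s) or not p) and not s))}.
not ((s implies not (not q iff p)) iff ((((q implies (q or q)) or s) or not p) and not s)): β-rule — branch into (s implies not (not q iff p)), not ((((q implies (q or q)) or s) or not p) and not s)  //  not (s implies not (not q iff p)), ((((q implies (q or q)) or s) or not p) and not s).
  branch 1 (add (s implies not (not q iff p)), not ((((q implies (q or q)) or s) or not p) and not s)):
    (s implies not (not q iff p)): β-rule — branch into not s  //  not (not q iff p).
      branch 1.1 (add not s):
        not ((((q implies (q or q)) or s) or not p) and not s): β-rule — branch into not (((q implies (q or q)) or s) or not p)  //  not not s.
          branch 1.1.1 (add not (((q implies (q or q)) or s) or not p)):
            not (((q implies (q or q)) or s) or not p): α-rule — add not ((q implies (q or q)) or s), not not p.
            not ((q implies (q or q)) or s): α-rule — add not (q implies (q or q)), not s.
            not (q implies (q or q)): α-rule — add q, not (q or q).
            not (q or q): α-rule — add not q, not q.
            × closes — contains both q and not q.
          branch 1.1.2 (add not not s):
            × closes — contains both s and not s.
      branch 1.2 (add not (not q iff p)):
        not ((((q implies (q or q)) or s) or not p) and not s): β-rule — branch into not (((q implies (q or q)) or s) or not p)  //  not not s.
          branch 1.2.1 (add not (((q implies (q or q)) or s) or not p)):
            not (((q implies (q or q)) or s) or not p): α-rule — add not ((q implies (q or q)) or s), not not p.
            not ((q implies (q or q)) or s): α-rule — add not (q implies (q or q)), not s.
            not (q implies (q or q)): α-rule — add q, not (q or q).
            not (q or q): α-rule — add not q, not q.
            × closes — contains both q and not q.
          branch 1.2.2 (add not not s):
            not (not q iff p): β-rule — branch into not q, not p  //  not not q, p.
              branch 1.2.2.1 (add not q, not p):
                ○ open, literals {p=0, q=0, s=1}.
              branch 1.2.2.2 (add not not q, p):
                ○ open, literals {p=1, q=1, s=1}.
  branch 2 (add not (s implies not (not q iff p)), ((((q implies (q or q)) or s) or not p) and not s)):
    not (s implies not (not q iff p)): α-rule — add s, not not (not q iff p).
    ((((q implies (q or q)) or s) or not p) and not s): α-rule — add (((q implies (q or q)) or s) or not p), not s.
    × closes — contains both s and not s.
4 branches closed, 2 open.
An open branch gives a satisfying assignment: p=0, q=0, s=1.

Satisfiable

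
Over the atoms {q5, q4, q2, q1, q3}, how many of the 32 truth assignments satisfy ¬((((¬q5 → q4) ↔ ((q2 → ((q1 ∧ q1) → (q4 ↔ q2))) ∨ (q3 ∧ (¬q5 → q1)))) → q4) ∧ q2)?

Initial set: {¬((((¬q5 → q4) ↔ ((q2 → ((q1 ∧ q1) → (q4 ↔ q2))) ∨ (q3 ∧ (¬q5 → q1)))) → q4) ∧ q2)}.
¬((((¬q5 → q4) ↔ ((q2 → ((q1 ∧ q1) → (q4 ↔ q2))) ∨ (q3 ∧ (¬q5 → q1)))) → q4) ∧ q2): β-rule — branch into ¬(((¬q5 → q4) ↔ ((q2 → ((q1 ∧ q1) → (q4 ↔ q2))) ∨ (q3 ∧ (¬q5 → q1)))) → q4)  //  ¬q2.
  branch 1 (add ¬(((¬q5 → q4) ↔ ((q2 → ((q1 ∧ q1) → (q4 ↔ q2))) ∨ (q3 ∧ (¬q5 → q1)))) → q4)):
    ¬(((¬q5 → q4) ↔ ((q2 → ((q1 ∧ q1) → (q4 ↔ q2))) ∨ (q3 ∧ (¬q5 → q1)))) → q4): α-rule — add ((¬q5 → q4) ↔ ((q2 → ((q1 ∧ q1) → (q4 ↔ q2))) ∨ (q3 ∧ (¬q5 → q1)))), ¬q4.
    ((¬q5 → q4) ↔ ((q2 → ((q1 ∧ q1) → (q4 ↔ q2))) ∨ (q3 ∧ (¬q5 → q1)))): β-rule — branch into (¬q5 → q4), ((q2 → ((q1 ∧ q1) → (q4 ↔ q2))) ∨ (q3 ∧ (¬q5 → q1)))  //  ¬(¬q5 → q4), ¬((q2 → ((q1 ∧ q1) → (q4 ↔ q2))) ∨ (q3 ∧ (¬q5 → q1))).
      branch 1.1 (add (¬q5 → q4), ((q2 → ((q1 ∧ q1) → (q4 ↔ q2))) ∨ (q3 ∧ (¬q5 → q1)))):
        (¬q5 → q4): β-rule — branch into ¬¬q5  //  q4.
          branch 1.1.1 (add ¬¬q5):
            ((q2 → ((q1 ∧ q1) → (q4 ↔ q2))) ∨ (q3 ∧ (¬q5 → q1))): β-rule — branch into (q2 → ((q1 ∧ q1) → (q4 ↔ q2)))  //  (q3 ∧ (¬q5 → q1)).
              branch 1.1.1.1 (add (q2 → ((q1 ∧ q1) → (q4 ↔ q2)))):
                (q2 → ((q1 ∧ q1) → (q4 ↔ q2))): β-rule — branch into ¬q2  //  ((q1 ∧ q1) → (q4 ↔ q2)).
                  branch 1.1.1.1.1 (add ¬q2):
                    ○ open, literals {q2=false, q4=false, q5=true}.
                  branch 1.1.1.1.2 (add ((q1 ∧ q1) → (q4 ↔ q2))):
                    ((q1 ∧ q1) → (q4 ↔ q2)): β-rule — branch into ¬(q1 ∧ q1)  //  (q4 ↔ q2).
                      branch 1.1.1.1.2.1 (add ¬(q1 ∧ q1)):
                        ¬(q1 ∧ q1): β-rule — branch into ¬q1  //  ¬q1.
                          branch 1.1.1.1.2.1.1 (add ¬q1):
                            ○ open, literals {q1=false, q4=false, q5=true}.
                          branch 1.1.1.1.2.1.2 (add ¬q1):
                            ○ open, literals {q1=false, q4=false, q5=true}.
                      branch 1.1.1.1.2.2 (add (q4 ↔ q2)):
                        (q4 ↔ q2): β-rule — branch into q4, q2  //  ¬q4, ¬q2.
                          branch 1.1.1.1.2.2.1 (add q4, q2):
                            × closes — contains both q4 and ¬q4.
                          branch 1.1.1.1.2.2.2 (add ¬q4, ¬q2):
                            ○ open, literals {q2=false, q4=false, q5=true}.
              branch 1.1.1.2 (add (q3 ∧ (¬q5 → q1))):
                (q3 ∧ (¬q5 → q1)): α-rule — add q3, (¬q5 → q1).
                (¬q5 → q1): β-rule — branch into ¬¬q5  //  q1.
                  branch 1.1.1.2.1 (add ¬¬q5):
                    ○ open, literals {q3=true, q4=false, q5=true}.
                  branch 1.1.1.2.2 (add q1):
                    ○ open, literals {q1=true, q3=true, q4=false, q5=true}.
          branch 1.1.2 (add q4):
            × closes — contains both q4 and ¬q4.
      branch 1.2 (add ¬(¬q5 → q4), ¬((q2 → ((q1 ∧ q1) → (q4 ↔ q2))) ∨ (q3 ∧ (¬q5 → q1)))):
        ¬(¬q5 → q4): α-rule — add ¬q5, ¬q4.
        ¬((q2 → ((q1 ∧ q1) → (q4 ↔ q2))) ∨ (q3 ∧ (¬q5 → q1))): α-rule — add ¬(q2 → ((q1 ∧ q1) → (q4 ↔ q2))), ¬(q3 ∧ (¬q5 → q1)).
        ¬(q2 → ((q1 ∧ q1) → (q4 ↔ q2))): α-rule — add q2, ¬((q1 ∧ q1) → (q4 ↔ q2)).
        ¬((q1 ∧ q1) → (q4 ↔ q2)): α-rule — add (q1 ∧ q1), ¬(q4 ↔ q2).
        (q1 ∧ q1): α-rule — add q1, q1.
        ¬(q3 ∧ (¬q5 → q1)): β-rule — branch into ¬q3  //  ¬(¬q5 → q1).
          branch 1.2.1 (add ¬q3):
            ¬(q4 ↔ q2): β-rule — branch into q4, ¬q2  //  ¬q4, q2.
              branch 1.2.1.1 (add q4, ¬q2):
                × closes — contains both q4 and ¬q4.
              branch 1.2.1.2 (add ¬q4, q2):
                ○ open, literals {q1=true, q2=true, q3=false, q4=false, q5=false}.
          branch 1.2.2 (add ¬(¬q5 → q1)):
            ¬(¬q5 → q1): α-rule — add ¬q5, ¬q1.
            × closes — contains both q1 and ¬q1.
  branch 2 (add ¬q2):
    ○ open, literals {q2=false}.
4 branches closed, 8 open.
Each open branch fixes some atoms; the unmentioned ones are free. Counting distinct full assignments: branch {q2=false, q4=false, q5=true} (q1, q3) contributes 4 new; branch {q1=false, q4=false, q5=true} (q2, q3) contributes 2 new; branch {q1=false, q4=false, q5=true} (q2, q3) contributes 0 new; branch {q2=false, q4=false, q5=true} (q1, q3) contributes 0 new; branch {q3=true, q4=false, q5=true} (q2, q1) contributes 1 new; branch {q1=true, q3=true, q4=false, q5=true} (q2) contributes 0 new; branch {q1=true, q2=true, q3=false, q4=false, q5=false} (none free) contributes 1 new; branch {q2=false} (q5, q4, q1, q3) contributes 12 new. Total: 20.

20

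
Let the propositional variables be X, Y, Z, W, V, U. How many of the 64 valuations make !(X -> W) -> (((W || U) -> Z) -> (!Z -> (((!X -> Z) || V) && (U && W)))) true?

Initial set: {T (!(X -> W) -> (((W || U) -> Z) -> (!Z -> (((!X -> Z) || V) && (U && W)))))}.
T (!(X -> W) -> (((W || U) -> Z) -> (!Z -> (((!X -> Z) || V) && (U && W))))): β-rule — branch into F !(X -> W)  //  T (((W || U) -> Z) -> (!Z -> (((!X -> Z) || V) && (U && W)))).
  branch 1 (add F !(X -> W)):
    F !(X -> W): β-rule — branch into F X  //  T W.
      branch 1.1 (add F X):
        ○ open, literals {X=0}.
      branch 1.2 (add T W):
        ○ open, literals {W=1}.
  branch 2 (add T (((W || U) -> Z) -> (!Z -> (((!X -> Z) || V) && (U && W))))):
    T (((W || U) -> Z) -> (!Z -> (((!X -> Z) || V) && (U && W)))): β-rule — branch into F ((W || U) -> Z)  //  T (!Z -> (((!X -> Z) || V) && (U && W))).
      branch 2.1 (add F ((W || U) -> Z)):
        F ((W || U) -> Z): α-rule — add T (W || U), F Z.
        T (W || U): β-rule — branch into T W  //  T U.
          branch 2.1.1 (add T W):
            ○ open, literals {W=1, Z=0}.
          branch 2.1.2 (add T U):
            ○ open, literals {U=1, Z=0}.
      branch 2.2 (add T (!Z -> (((!X -> Z) || V) && (U && W)))):
        T (!Z -> (((!X -> Z) || V) && (U && W))): β-rule — branch into F !Z  //  T (((!X -> Z) || V) && (U && W)).
          branch 2.2.1 (add F !Z):
            ○ open, literals {Z=1}.
          branch 2.2.2 (add T (((!X -> Z) || V) && (U && W))):
            T (((!X -> Z) || V) && (U && W)): α-rule — add T ((!X -> Z) || V), T (U && W).
            T (U && W): α-rule — add T U, T W.
            T ((!X -> Z) || V): β-rule — branch into T (!X -> Z)  //  T V.
              branch 2.2.2.1 (add T (!X -> Z)):
                T (!X -> Z): β-rule — branch into F !X  //  T Z.
                  branch 2.2.2.1.1 (add F !X):
                    ○ open, literals {U=1, W=1, X=1}.
                  branch 2.2.2.1.2 (add T Z):
                    ○ open, literals {U=1, W=1, Z=1}.
              branch 2.2.2.2 (add T V):
                ○ open, literals {U=1, V=1, W=1}.
0 branches closed, 8 open.
Each open branch fixes some atoms; the unmentioned ones are free. Counting distinct full assignments: branch {X=0} (Y, Z, W, V, U) contributes 32 new; branch {W=1} (X, Y, Z, V, U) contributes 16 new; branch {W=1, Z=0} (X, Y, V, U) contributes 0 new; branch {U=1, Z=0} (X, Y, W, V) contributes 4 new; branch {Z=1} (X, Y, W, V, U) contributes 8 new; branch {U=1, W=1, X=1} (Y, Z, V) contributes 0 new; branch {U=1, W=1, Z=1} (X, Y, V) contributes 0 new; branch {U=1, V=1, W=1} (X, Y, Z) contributes 0 new. Total: 60.

60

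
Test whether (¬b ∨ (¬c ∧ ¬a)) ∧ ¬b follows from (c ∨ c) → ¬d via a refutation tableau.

No

Initial set: {((c ∨ c) → ¬d); ¬((¬b ∨ (¬c ∧ ¬a)) ∧ ¬b)}.
((c ∨ c) → ¬d): β-rule — branch into ¬(c ∨ c)  //  ¬d.
  branch 1 (add ¬(c ∨ c)):
    ¬(c ∨ c): α-rule — add ¬c, ¬c.
    ¬((¬b ∨ (¬c ∧ ¬a)) ∧ ¬b): β-rule — branch into ¬(¬b ∨ (¬c ∧ ¬a))  //  ¬¬b.
      branch 1.1 (add ¬(¬b ∨ (¬c ∧ ¬a))):
        ¬(¬b ∨ (¬c ∧ ¬a)): α-rule — add ¬¬b, ¬(¬c ∧ ¬a).
        ¬(¬c ∧ ¬a): β-rule — branch into ¬¬c  //  ¬¬a.
          branch 1.1.1 (add ¬¬c):
            × closes — contains both c and ¬c.
          branch 1.1.2 (add ¬¬a):
            ○ open, literals {a=1, b=1, c=0}.
      branch 1.2 (add ¬¬b):
        ○ open, literals {b=1, c=0}.
  branch 2 (add ¬d):
    ¬((¬b ∨ (¬c ∧ ¬a)) ∧ ¬b): β-rule — branch into ¬(¬b ∨ (¬c ∧ ¬a))  //  ¬¬b.
      branch 2.1 (add ¬(¬b ∨ (¬c ∧ ¬a))):
        ¬(¬b ∨ (¬c ∧ ¬a)): α-rule — add ¬¬b, ¬(¬c ∧ ¬a).
        ¬(¬c ∧ ¬a): β-rule — branch into ¬¬c  //  ¬¬a.
          branch 2.1.1 (add ¬¬c):
            ○ open, literals {b=1, c=1, d=0}.
          branch 2.1.2 (add ¬¬a):
            ○ open, literals {a=1, b=1, d=0}.
      branch 2.2 (add ¬¬b):
        ○ open, literals {b=1, d=0}.
1 branch closed, 5 open.
An open branch gives a countermodel: a=1, b=1, c=0 (unmentioned atoms arbitrary); the premises hold there but the conclusion fails.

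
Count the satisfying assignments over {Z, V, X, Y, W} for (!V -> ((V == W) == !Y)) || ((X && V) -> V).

32

Initial set: {((!V -> ((V == W) == !Y)) || ((X && V) -> V))}.
((!V -> ((V == W) == !Y)) || ((X && V) -> V)): β-rule — branch into (!V -> ((V == W) == !Y))  //  ((X && V) -> V).
  branch 1 (add (!V -> ((V == W) == !Y))):
    (!V -> ((V == W) == !Y)): β-rule — branch into !!V  //  ((V == W) == !Y).
      branch 1.1 (add !!V):
        ○ open, literals {V=1}.
      branch 1.2 (add ((V == W) == !Y)):
        ((V == W) == !Y): β-rule — branch into (V == W), !Y  //  !(V == W), !!Y.
          branch 1.2.1 (add (V == W), !Y):
            (V == W): β-rule — branch into V, W  //  !V, !W.
              branch 1.2.1.1 (add V, W):
                ○ open, literals {V=1, W=1, Y=0}.
              branch 1.2.1.2 (add !V, !W):
                ○ open, literals {V=0, W=0, Y=0}.
          branch 1.2.2 (add !(V == W), !!Y):
            !(V == W): β-rule — branch into V, !W  //  !V, W.
              branch 1.2.2.1 (add V, !W):
                ○ open, literals {V=1, W=0, Y=1}.
              branch 1.2.2.2 (add !V, W):
                ○ open, literals {V=0, W=1, Y=1}.
  branch 2 (add ((X && V) -> V)):
    ((X && V) -> V): β-rule — branch into !(X && V)  //  V.
      branch 2.1 (add !(X && V)):
        !(X && V): β-rule — branch into !X  //  !V.
          branch 2.1.1 (add !X):
            ○ open, literals {X=0}.
          branch 2.1.2 (add !V):
            ○ open, literals {V=0}.
      branch 2.2 (add V):
        ○ open, literals {V=1}.
0 branches closed, 8 open.
Each open branch fixes some atoms; the unmentioned ones are free. Counting distinct full assignments: branch {V=1} (Z, X, Y, W) contributes 16 new; branch {V=1, W=1, Y=0} (Z, X) contributes 0 new; branch {V=0, W=0, Y=0} (Z, X) contributes 4 new; branch {V=1, W=0, Y=1} (Z, X) contributes 0 new; branch {V=0, W=1, Y=1} (Z, X) contributes 4 new; branch {X=0} (Z, V, Y, W) contributes 4 new; branch {V=0} (Z, X, Y, W) contributes 4 new; branch {V=1} (Z, X, Y, W) contributes 0 new. Total: 32.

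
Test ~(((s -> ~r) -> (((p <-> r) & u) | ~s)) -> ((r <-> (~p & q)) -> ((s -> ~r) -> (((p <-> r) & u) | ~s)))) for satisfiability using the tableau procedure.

Initial set: {T ~(((s -> ~r) -> (((p <-> r) & u) | ~s)) -> ((r <-> (~p & q)) -> ((s -> ~r) -> (((p <-> r) & u) | ~s))))}.
T ~(((s -> ~r) -> (((p <-> r) & u) | ~s)) -> ((r <-> (~p & q)) -> ((s -> ~r) -> (((p <-> r) & u) | ~s)))): α-rule — add T ((s -> ~r) -> (((p <-> r) & u) | ~s)), F ((r <-> (~p & q)) -> ((s -> ~r) -> (((p <-> r) & u) | ~s))).
F ((r <-> (~p & q)) -> ((s -> ~r) -> (((p <-> r) & u) | ~s))): α-rule — add T (r <-> (~p & q)), F ((s -> ~r) -> (((p <-> r) & u) | ~s)).
F ((s -> ~r) -> (((p <-> r) & u) | ~s)): α-rule — add T (s -> ~r), F (((p <-> r) & u) | ~s).
F (((p <-> r) & u) | ~s): α-rule — add F ((p <-> r) & u), F ~s.
T ((s -> ~r) -> (((p <-> r) & u) | ~s)): β-rule — branch into F (s -> ~r)  //  T (((p <-> r) & u) | ~s).
  branch 1 (add F (s -> ~r)):
    F (s -> ~r): α-rule — add T s, F ~r.
    T (r <-> (~p & q)): β-rule — branch into T r, T (~p & q)  //  F r, F (~p & q).
      branch 1.1 (add T r, T (~p & q)):
        T (~p & q): α-rule — add T ~p, T q.
        T (s -> ~r): β-rule — branch into F s  //  T ~r.
          branch 1.1.1 (add F s):
            × closes — contains both s and ~s.
          branch 1.1.2 (add T ~r):
            × closes — contains both r and ~r.
      branch 1.2 (add F r, F (~p & q)):
        × closes — contains both r and ~r.
  branch 2 (add T (((p <-> r) & u) | ~s)):
    T (r <-> (~p & q)): β-rule — branch into T r, T (~p & q)  //  F r, F (~p & q).
      branch 2.1 (add T r, T (~p & q)):
        T (~p & q): α-rule — add T ~p, T q.
        T (s -> ~r): β-rule — branch into F s  //  T ~r.
          branch 2.1.1 (add F s):
            × closes — contains both s and ~s.
          branch 2.1.2 (add T ~r):
            × closes — contains both r and ~r.
      branch 2.2 (add F r, F (~p & q)):
        T (s -> ~r): β-rule — branch into F s  //  T ~r.
          branch 2.2.1 (add F s):
            × closes — contains both s and ~s.
          branch 2.2.2 (add T ~r):
            F ((p <-> r) & u): β-rule — branch into F (p <-> r)  //  F u.
              branch 2.2.2.1 (add F (p <-> r)):
                T (((p <-> r) & u) | ~s): β-rule — branch into T ((p <-> r) & u)  //  T ~s.
                  branch 2.2.2.1.1 (add T ((p <-> r) & u)):
                    T ((p <-> r) & u): α-rule — add T (p <-> r), T u.
                    F (~p & q): β-rule — branch into F ~p  //  F q.
                      branch 2.2.2.1.1.1 (add F ~p):
                        F (p <-> r): β-rule — branch into T p, F r  //  F p, T r.
                          branch 2.2.2.1.1.1.1 (add T p, F r):
                            T (p <-> r): β-rule — branch into T p, T r  //  F p, F r.
                              branch 2.2.2.1.1.1.1.1 (add T p, T r):
                                × closes — contains both r and ~r.
                              branch 2.2.2.1.1.1.1.2 (add F p, F r):
                                × closes — contains both p and ~p.
                          branch 2.2.2.1.1.1.2 (add F p, T r):
                            × closes — contains both p and ~p.
                      branch 2.2.2.1.1.2 (add F q):
                        F (p <-> r): β-rule — branch into T p, F r  //  F p, T r.
                          branch 2.2.2.1.1.2.1 (add T p, F r):
                            T (p <-> r): β-rule — branch into T p, T r  //  F p, F r.
                              branch 2.2.2.1.1.2.1.1 (add T p, T r):
                                × closes — contains both r and ~r.
                              branch 2.2.2.1.1.2.1.2 (add F p, F r):
                                × closes — contains both p and ~p.
                          branch 2.2.2.1.1.2.2 (add F p, T r):
                            × closes — contains both r and ~r.
                  branch 2.2.2.1.2 (add T ~s):
                    × closes — contains both s and ~s.
              branch 2.2.2.2 (add F u):
                T (((p <-> r) & u) | ~s): β-rule — branch into T ((p <-> r) & u)  //  T ~s.
                  branch 2.2.2.2.1 (add T ((p <-> r) & u)):
                    T ((p <-> r) & u): α-rule — add T (p <-> r), T u.
                    × closes — contains both u and ~u.
                  branch 2.2.2.2.2 (add T ~s):
                    × closes — contains both s and ~s.
All 15 branches close.
Every branch closed; the formula is unsatisfiable.

Unsatisfiable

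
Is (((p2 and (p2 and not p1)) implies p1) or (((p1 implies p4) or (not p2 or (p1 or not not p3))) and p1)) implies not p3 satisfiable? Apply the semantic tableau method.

Satisfiable

Initial set: {((((p2 and (p2 and not p1)) implies p1) or (((p1 implies p4) or (not p2 or (p1 or not not p3))) and p1)) implies not p3)}.
((((p2 and (p2 and not p1)) implies p1) or (((p1 implies p4) or (not p2 or (p1 or not not p3))) and p1)) implies not p3): β-rule — branch into not (((p2 and (p2 and not p1)) implies p1) or (((p1 implies p4) or (not p2 or (p1 or not not p3))) and p1))  //  not p3.
  branch 1 (add not (((p2 and (p2 and not p1)) implies p1) or (((p1 implies p4) or (not p2 or (p1 or not not p3))) and p1))):
    not (((p2 and (p2 and not p1)) implies p1) or (((p1 implies p4) or (not p2 or (p1 or not not p3))) and p1)): α-rule — add not ((p2 and (p2 and not p1)) implies p1), not (((p1 implies p4) or (not p2 or (p1 or not not p3))) and p1).
    not ((p2 and (p2 and not p1)) implies p1): α-rule — add (p2 and (p2 and not p1)), not p1.
    (p2 and (p2 and not p1)): α-rule — add p2, (p2 and not p1).
    (p2 and not p1): α-rule — add p2, not p1.
    not (((p1 implies p4) or (not p2 or (p1 or not not p3))) and p1): β-rule — branch into not ((p1 implies p4) or (not p2 or (p1 or not not p3)))  //  not p1.
      branch 1.1 (add not ((p1 implies p4) or (not p2 or (p1 or not not p3)))):
        not ((p1 implies p4) or (not p2 or (p1 or not not p3))): α-rule — add not (p1 implies p4), not (not p2 or (p1 or not not p3)).
        not (p1 implies p4): α-rule — add p1, not p4.
        × closes — contains both p1 and not p1.
      branch 1.2 (add not p1):
        ○ open, literals {p1=0, p2=1}.
  branch 2 (add not p3):
    ○ open, literals {p3=0}.
1 branch closed, 2 open.
An open branch gives a satisfying assignment: p1=0, p2=1.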